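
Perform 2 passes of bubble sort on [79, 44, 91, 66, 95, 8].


Initial: [79, 44, 91, 66, 95, 8]
Pass 1: [44, 79, 66, 91, 8, 95] (3 swaps)
Pass 2: [44, 66, 79, 8, 91, 95] (2 swaps)

After 2 passes: [44, 66, 79, 8, 91, 95]


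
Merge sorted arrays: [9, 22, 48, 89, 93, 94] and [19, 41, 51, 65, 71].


Take 9 from A
Take 19 from B
Take 22 from A
Take 41 from B
Take 48 from A
Take 51 from B
Take 65 from B
Take 71 from B

Merged: [9, 19, 22, 41, 48, 51, 65, 71, 89, 93, 94]


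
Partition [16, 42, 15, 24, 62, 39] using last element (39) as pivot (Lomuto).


Pivot: 39
  16 <= 39: advance i (no swap)
  15 <= 39: swap -> [16, 15, 42, 24, 62, 39]
  24 <= 39: swap -> [16, 15, 24, 42, 62, 39]
Place pivot at 3: [16, 15, 24, 39, 62, 42]

Partitioned: [16, 15, 24, 39, 62, 42]


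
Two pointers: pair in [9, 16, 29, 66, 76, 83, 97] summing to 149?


lo=0(9)+hi=6(97)=106
lo=1(16)+hi=6(97)=113
lo=2(29)+hi=6(97)=126
lo=3(66)+hi=6(97)=163
lo=3(66)+hi=5(83)=149

Yes: 66+83=149


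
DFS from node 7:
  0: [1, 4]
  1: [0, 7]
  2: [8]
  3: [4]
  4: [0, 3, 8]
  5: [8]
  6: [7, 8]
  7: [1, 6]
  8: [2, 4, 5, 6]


Visit 7, push [6, 1]
Visit 1, push [0]
Visit 0, push [4]
Visit 4, push [8, 3]
Visit 3, push []
Visit 8, push [6, 5, 2]
Visit 2, push []
Visit 5, push []
Visit 6, push []

DFS order: [7, 1, 0, 4, 3, 8, 2, 5, 6]


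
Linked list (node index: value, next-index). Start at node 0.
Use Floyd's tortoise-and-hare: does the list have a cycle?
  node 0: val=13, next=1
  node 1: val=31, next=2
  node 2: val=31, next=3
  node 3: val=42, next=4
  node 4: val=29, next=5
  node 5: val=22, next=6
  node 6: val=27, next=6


Floyd's tortoise (slow, +1) and hare (fast, +2):
  init: slow=0, fast=0
  step 1: slow=1, fast=2
  step 2: slow=2, fast=4
  step 3: slow=3, fast=6
  step 4: slow=4, fast=6
  step 5: slow=5, fast=6
  step 6: slow=6, fast=6
  slow == fast at node 6: cycle detected

Cycle: yes


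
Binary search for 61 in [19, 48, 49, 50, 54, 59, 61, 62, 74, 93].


Step 1: lo=0, hi=9, mid=4, val=54
Step 2: lo=5, hi=9, mid=7, val=62
Step 3: lo=5, hi=6, mid=5, val=59
Step 4: lo=6, hi=6, mid=6, val=61

Found at index 6


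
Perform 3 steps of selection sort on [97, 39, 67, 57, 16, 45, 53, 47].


Initial: [97, 39, 67, 57, 16, 45, 53, 47]
Step 1: min=16 at 4
  Swap: [16, 39, 67, 57, 97, 45, 53, 47]
Step 2: min=39 at 1
  Swap: [16, 39, 67, 57, 97, 45, 53, 47]
Step 3: min=45 at 5
  Swap: [16, 39, 45, 57, 97, 67, 53, 47]

After 3 steps: [16, 39, 45, 57, 97, 67, 53, 47]


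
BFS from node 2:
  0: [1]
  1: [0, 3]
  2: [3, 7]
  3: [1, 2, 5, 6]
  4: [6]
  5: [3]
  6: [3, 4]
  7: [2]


Visit 2, enqueue [3, 7]
Visit 3, enqueue [1, 5, 6]
Visit 7, enqueue []
Visit 1, enqueue [0]
Visit 5, enqueue []
Visit 6, enqueue [4]
Visit 0, enqueue []
Visit 4, enqueue []

BFS order: [2, 3, 7, 1, 5, 6, 0, 4]


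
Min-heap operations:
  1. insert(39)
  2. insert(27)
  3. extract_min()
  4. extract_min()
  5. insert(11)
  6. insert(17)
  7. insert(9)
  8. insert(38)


insert(39) -> [39]
insert(27) -> [27, 39]
extract_min()->27, [39]
extract_min()->39, []
insert(11) -> [11]
insert(17) -> [11, 17]
insert(9) -> [9, 17, 11]
insert(38) -> [9, 17, 11, 38]

Final heap: [9, 17, 11, 38]


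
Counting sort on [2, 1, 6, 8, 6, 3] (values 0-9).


Input: [2, 1, 6, 8, 6, 3]
Counts: [0, 1, 1, 1, 0, 0, 2, 0, 1, 0]

Sorted: [1, 2, 3, 6, 6, 8]


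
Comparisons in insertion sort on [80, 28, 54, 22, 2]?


Algorithm: insertion sort
Input: [80, 28, 54, 22, 2]
Sorted: [2, 22, 28, 54, 80]

10


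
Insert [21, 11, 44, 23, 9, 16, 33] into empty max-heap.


Insert 21: [21]
Insert 11: [21, 11]
Insert 44: [44, 11, 21]
Insert 23: [44, 23, 21, 11]
Insert 9: [44, 23, 21, 11, 9]
Insert 16: [44, 23, 21, 11, 9, 16]
Insert 33: [44, 23, 33, 11, 9, 16, 21]

Final heap: [44, 23, 33, 11, 9, 16, 21]


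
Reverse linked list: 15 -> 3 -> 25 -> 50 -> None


Step 1: curr=15, set curr.next=prev(None) | reversed so far: 15
Step 2: curr=3, set curr.next=prev(15) | reversed so far: 3 -> 15
Step 3: curr=25, set curr.next=prev(3) | reversed so far: 25 -> 3 -> 15
Step 4: curr=50, set curr.next=prev(25) | reversed so far: 50 -> 25 -> 3 -> 15

50 -> 25 -> 3 -> 15 -> None


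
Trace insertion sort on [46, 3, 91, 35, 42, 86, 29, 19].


Initial: [46, 3, 91, 35, 42, 86, 29, 19]
Insert 3: [3, 46, 91, 35, 42, 86, 29, 19]
Insert 91: [3, 46, 91, 35, 42, 86, 29, 19]
Insert 35: [3, 35, 46, 91, 42, 86, 29, 19]
Insert 42: [3, 35, 42, 46, 91, 86, 29, 19]
Insert 86: [3, 35, 42, 46, 86, 91, 29, 19]
Insert 29: [3, 29, 35, 42, 46, 86, 91, 19]
Insert 19: [3, 19, 29, 35, 42, 46, 86, 91]

Sorted: [3, 19, 29, 35, 42, 46, 86, 91]


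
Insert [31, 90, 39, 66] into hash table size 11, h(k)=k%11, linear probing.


Insert 31: h=9 -> slot 9
Insert 90: h=2 -> slot 2
Insert 39: h=6 -> slot 6
Insert 66: h=0 -> slot 0

Table: [66, None, 90, None, None, None, 39, None, None, 31, None]


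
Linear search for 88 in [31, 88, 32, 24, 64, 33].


i=0: 31!=88
i=1: 88==88 found!

Found at 1, 2 comps


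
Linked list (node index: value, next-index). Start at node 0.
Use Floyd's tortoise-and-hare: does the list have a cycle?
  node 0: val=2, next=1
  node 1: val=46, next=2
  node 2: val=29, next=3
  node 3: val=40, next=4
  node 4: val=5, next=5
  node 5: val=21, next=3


Floyd's tortoise (slow, +1) and hare (fast, +2):
  init: slow=0, fast=0
  step 1: slow=1, fast=2
  step 2: slow=2, fast=4
  step 3: slow=3, fast=3
  slow == fast at node 3: cycle detected

Cycle: yes


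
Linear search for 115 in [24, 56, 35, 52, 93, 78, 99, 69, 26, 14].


i=0: 24!=115
i=1: 56!=115
i=2: 35!=115
i=3: 52!=115
i=4: 93!=115
i=5: 78!=115
i=6: 99!=115
i=7: 69!=115
i=8: 26!=115
i=9: 14!=115

Not found, 10 comps


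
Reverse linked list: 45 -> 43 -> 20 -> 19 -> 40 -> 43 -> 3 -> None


Step 1: curr=45, set curr.next=prev(None) | reversed so far: 45
Step 2: curr=43, set curr.next=prev(45) | reversed so far: 43 -> 45
Step 3: curr=20, set curr.next=prev(43) | reversed so far: 20 -> 43 -> 45
Step 4: curr=19, set curr.next=prev(20) | reversed so far: 19 -> 20 -> 43 -> 45
Step 5: curr=40, set curr.next=prev(19) | reversed so far: 40 -> 19 -> 20 -> 43 -> 45
Step 6: curr=43, set curr.next=prev(40) | reversed so far: 43 -> 40 -> 19 -> 20 -> 43 -> 45
Step 7: curr=3, set curr.next=prev(43) | reversed so far: 3 -> 43 -> 40 -> 19 -> 20 -> 43 -> 45

3 -> 43 -> 40 -> 19 -> 20 -> 43 -> 45 -> None


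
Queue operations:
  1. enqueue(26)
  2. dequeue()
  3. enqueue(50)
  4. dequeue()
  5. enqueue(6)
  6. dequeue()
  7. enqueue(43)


enqueue(26) -> [26]
dequeue()->26, []
enqueue(50) -> [50]
dequeue()->50, []
enqueue(6) -> [6]
dequeue()->6, []
enqueue(43) -> [43]

Final queue: [43]


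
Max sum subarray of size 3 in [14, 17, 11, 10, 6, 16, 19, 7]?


[0:3]: 42
[1:4]: 38
[2:5]: 27
[3:6]: 32
[4:7]: 41
[5:8]: 42

Max: 42 at [0:3]


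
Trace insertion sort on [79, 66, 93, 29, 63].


Initial: [79, 66, 93, 29, 63]
Insert 66: [66, 79, 93, 29, 63]
Insert 93: [66, 79, 93, 29, 63]
Insert 29: [29, 66, 79, 93, 63]
Insert 63: [29, 63, 66, 79, 93]

Sorted: [29, 63, 66, 79, 93]


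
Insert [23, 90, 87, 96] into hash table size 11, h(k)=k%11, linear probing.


Insert 23: h=1 -> slot 1
Insert 90: h=2 -> slot 2
Insert 87: h=10 -> slot 10
Insert 96: h=8 -> slot 8

Table: [None, 23, 90, None, None, None, None, None, 96, None, 87]


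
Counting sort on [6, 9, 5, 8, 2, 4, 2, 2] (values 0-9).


Input: [6, 9, 5, 8, 2, 4, 2, 2]
Counts: [0, 0, 3, 0, 1, 1, 1, 0, 1, 1]

Sorted: [2, 2, 2, 4, 5, 6, 8, 9]


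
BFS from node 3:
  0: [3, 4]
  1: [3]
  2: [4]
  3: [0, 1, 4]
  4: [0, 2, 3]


Visit 3, enqueue [0, 1, 4]
Visit 0, enqueue []
Visit 1, enqueue []
Visit 4, enqueue [2]
Visit 2, enqueue []

BFS order: [3, 0, 1, 4, 2]


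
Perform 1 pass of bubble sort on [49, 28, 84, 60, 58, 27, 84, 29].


Initial: [49, 28, 84, 60, 58, 27, 84, 29]
Pass 1: [28, 49, 60, 58, 27, 84, 29, 84] (5 swaps)

After 1 pass: [28, 49, 60, 58, 27, 84, 29, 84]


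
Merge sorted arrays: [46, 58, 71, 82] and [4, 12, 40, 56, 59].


Take 4 from B
Take 12 from B
Take 40 from B
Take 46 from A
Take 56 from B
Take 58 from A
Take 59 from B

Merged: [4, 12, 40, 46, 56, 58, 59, 71, 82]


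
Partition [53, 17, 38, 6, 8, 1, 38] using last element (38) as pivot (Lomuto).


Pivot: 38
  17 <= 38: swap -> [17, 53, 38, 6, 8, 1, 38]
  38 <= 38: swap -> [17, 38, 53, 6, 8, 1, 38]
  6 <= 38: swap -> [17, 38, 6, 53, 8, 1, 38]
  8 <= 38: swap -> [17, 38, 6, 8, 53, 1, 38]
  1 <= 38: swap -> [17, 38, 6, 8, 1, 53, 38]
Place pivot at 5: [17, 38, 6, 8, 1, 38, 53]

Partitioned: [17, 38, 6, 8, 1, 38, 53]


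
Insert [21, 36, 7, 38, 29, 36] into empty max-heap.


Insert 21: [21]
Insert 36: [36, 21]
Insert 7: [36, 21, 7]
Insert 38: [38, 36, 7, 21]
Insert 29: [38, 36, 7, 21, 29]
Insert 36: [38, 36, 36, 21, 29, 7]

Final heap: [38, 36, 36, 21, 29, 7]


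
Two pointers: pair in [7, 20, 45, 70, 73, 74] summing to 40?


lo=0(7)+hi=5(74)=81
lo=0(7)+hi=4(73)=80
lo=0(7)+hi=3(70)=77
lo=0(7)+hi=2(45)=52
lo=0(7)+hi=1(20)=27

No pair found


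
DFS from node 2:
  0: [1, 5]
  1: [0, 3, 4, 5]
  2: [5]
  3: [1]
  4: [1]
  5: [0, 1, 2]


Visit 2, push [5]
Visit 5, push [1, 0]
Visit 0, push [1]
Visit 1, push [4, 3]
Visit 3, push []
Visit 4, push []

DFS order: [2, 5, 0, 1, 3, 4]


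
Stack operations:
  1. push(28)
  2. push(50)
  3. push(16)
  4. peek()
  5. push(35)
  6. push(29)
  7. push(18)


push(28) -> [28]
push(50) -> [28, 50]
push(16) -> [28, 50, 16]
peek()->16
push(35) -> [28, 50, 16, 35]
push(29) -> [28, 50, 16, 35, 29]
push(18) -> [28, 50, 16, 35, 29, 18]

Final stack: [28, 50, 16, 35, 29, 18]


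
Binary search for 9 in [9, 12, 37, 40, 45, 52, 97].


Step 1: lo=0, hi=6, mid=3, val=40
Step 2: lo=0, hi=2, mid=1, val=12
Step 3: lo=0, hi=0, mid=0, val=9

Found at index 0


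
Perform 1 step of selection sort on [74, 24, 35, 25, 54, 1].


Initial: [74, 24, 35, 25, 54, 1]
Step 1: min=1 at 5
  Swap: [1, 24, 35, 25, 54, 74]

After 1 step: [1, 24, 35, 25, 54, 74]


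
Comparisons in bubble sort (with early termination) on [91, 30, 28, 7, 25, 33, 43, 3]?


Algorithm: bubble sort (with early termination)
Input: [91, 30, 28, 7, 25, 33, 43, 3]
Sorted: [3, 7, 25, 28, 30, 33, 43, 91]

28


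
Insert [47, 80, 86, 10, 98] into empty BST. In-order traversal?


Insert 47: root
Insert 80: R from 47
Insert 86: R from 47 -> R from 80
Insert 10: L from 47
Insert 98: R from 47 -> R from 80 -> R from 86

In-order: [10, 47, 80, 86, 98]


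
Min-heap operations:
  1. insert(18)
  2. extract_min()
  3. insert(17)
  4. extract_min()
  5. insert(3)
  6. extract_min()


insert(18) -> [18]
extract_min()->18, []
insert(17) -> [17]
extract_min()->17, []
insert(3) -> [3]
extract_min()->3, []

Final heap: []


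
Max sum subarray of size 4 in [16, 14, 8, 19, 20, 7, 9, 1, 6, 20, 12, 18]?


[0:4]: 57
[1:5]: 61
[2:6]: 54
[3:7]: 55
[4:8]: 37
[5:9]: 23
[6:10]: 36
[7:11]: 39
[8:12]: 56

Max: 61 at [1:5]


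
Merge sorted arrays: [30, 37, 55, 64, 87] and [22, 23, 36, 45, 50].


Take 22 from B
Take 23 from B
Take 30 from A
Take 36 from B
Take 37 from A
Take 45 from B
Take 50 from B

Merged: [22, 23, 30, 36, 37, 45, 50, 55, 64, 87]


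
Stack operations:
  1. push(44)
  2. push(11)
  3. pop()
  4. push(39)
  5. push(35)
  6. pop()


push(44) -> [44]
push(11) -> [44, 11]
pop()->11, [44]
push(39) -> [44, 39]
push(35) -> [44, 39, 35]
pop()->35, [44, 39]

Final stack: [44, 39]


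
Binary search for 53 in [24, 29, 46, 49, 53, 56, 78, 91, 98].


Step 1: lo=0, hi=8, mid=4, val=53

Found at index 4


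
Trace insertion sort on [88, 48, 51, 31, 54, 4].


Initial: [88, 48, 51, 31, 54, 4]
Insert 48: [48, 88, 51, 31, 54, 4]
Insert 51: [48, 51, 88, 31, 54, 4]
Insert 31: [31, 48, 51, 88, 54, 4]
Insert 54: [31, 48, 51, 54, 88, 4]
Insert 4: [4, 31, 48, 51, 54, 88]

Sorted: [4, 31, 48, 51, 54, 88]


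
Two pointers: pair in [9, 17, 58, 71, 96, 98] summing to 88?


lo=0(9)+hi=5(98)=107
lo=0(9)+hi=4(96)=105
lo=0(9)+hi=3(71)=80
lo=1(17)+hi=3(71)=88

Yes: 17+71=88


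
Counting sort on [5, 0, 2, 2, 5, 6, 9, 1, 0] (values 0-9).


Input: [5, 0, 2, 2, 5, 6, 9, 1, 0]
Counts: [2, 1, 2, 0, 0, 2, 1, 0, 0, 1]

Sorted: [0, 0, 1, 2, 2, 5, 5, 6, 9]


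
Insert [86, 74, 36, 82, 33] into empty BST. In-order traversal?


Insert 86: root
Insert 74: L from 86
Insert 36: L from 86 -> L from 74
Insert 82: L from 86 -> R from 74
Insert 33: L from 86 -> L from 74 -> L from 36

In-order: [33, 36, 74, 82, 86]


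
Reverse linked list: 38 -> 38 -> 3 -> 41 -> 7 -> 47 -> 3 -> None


Step 1: curr=38, set curr.next=prev(None) | reversed so far: 38
Step 2: curr=38, set curr.next=prev(38) | reversed so far: 38 -> 38
Step 3: curr=3, set curr.next=prev(38) | reversed so far: 3 -> 38 -> 38
Step 4: curr=41, set curr.next=prev(3) | reversed so far: 41 -> 3 -> 38 -> 38
Step 5: curr=7, set curr.next=prev(41) | reversed so far: 7 -> 41 -> 3 -> 38 -> 38
Step 6: curr=47, set curr.next=prev(7) | reversed so far: 47 -> 7 -> 41 -> 3 -> 38 -> 38
Step 7: curr=3, set curr.next=prev(47) | reversed so far: 3 -> 47 -> 7 -> 41 -> 3 -> 38 -> 38

3 -> 47 -> 7 -> 41 -> 3 -> 38 -> 38 -> None


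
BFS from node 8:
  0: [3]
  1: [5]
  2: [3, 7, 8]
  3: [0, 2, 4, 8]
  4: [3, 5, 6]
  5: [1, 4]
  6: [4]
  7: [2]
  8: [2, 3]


Visit 8, enqueue [2, 3]
Visit 2, enqueue [7]
Visit 3, enqueue [0, 4]
Visit 7, enqueue []
Visit 0, enqueue []
Visit 4, enqueue [5, 6]
Visit 5, enqueue [1]
Visit 6, enqueue []
Visit 1, enqueue []

BFS order: [8, 2, 3, 7, 0, 4, 5, 6, 1]


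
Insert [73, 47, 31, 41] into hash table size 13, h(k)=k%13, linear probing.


Insert 73: h=8 -> slot 8
Insert 47: h=8, 1 probes -> slot 9
Insert 31: h=5 -> slot 5
Insert 41: h=2 -> slot 2

Table: [None, None, 41, None, None, 31, None, None, 73, 47, None, None, None]


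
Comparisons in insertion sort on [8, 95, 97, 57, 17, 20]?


Algorithm: insertion sort
Input: [8, 95, 97, 57, 17, 20]
Sorted: [8, 17, 20, 57, 95, 97]

13


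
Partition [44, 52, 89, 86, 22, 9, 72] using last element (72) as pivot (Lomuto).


Pivot: 72
  44 <= 72: advance i (no swap)
  52 <= 72: advance i (no swap)
  22 <= 72: swap -> [44, 52, 22, 86, 89, 9, 72]
  9 <= 72: swap -> [44, 52, 22, 9, 89, 86, 72]
Place pivot at 4: [44, 52, 22, 9, 72, 86, 89]

Partitioned: [44, 52, 22, 9, 72, 86, 89]


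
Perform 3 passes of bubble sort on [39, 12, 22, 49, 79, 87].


Initial: [39, 12, 22, 49, 79, 87]
Pass 1: [12, 22, 39, 49, 79, 87] (2 swaps)
Pass 2: [12, 22, 39, 49, 79, 87] (0 swaps)
Pass 3: [12, 22, 39, 49, 79, 87] (0 swaps)

After 3 passes: [12, 22, 39, 49, 79, 87]


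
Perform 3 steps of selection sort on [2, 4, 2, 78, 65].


Initial: [2, 4, 2, 78, 65]
Step 1: min=2 at 0
  Swap: [2, 4, 2, 78, 65]
Step 2: min=2 at 2
  Swap: [2, 2, 4, 78, 65]
Step 3: min=4 at 2
  Swap: [2, 2, 4, 78, 65]

After 3 steps: [2, 2, 4, 78, 65]


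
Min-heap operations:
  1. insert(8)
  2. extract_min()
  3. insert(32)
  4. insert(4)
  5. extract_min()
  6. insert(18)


insert(8) -> [8]
extract_min()->8, []
insert(32) -> [32]
insert(4) -> [4, 32]
extract_min()->4, [32]
insert(18) -> [18, 32]

Final heap: [18, 32]


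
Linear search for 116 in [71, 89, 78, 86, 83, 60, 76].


i=0: 71!=116
i=1: 89!=116
i=2: 78!=116
i=3: 86!=116
i=4: 83!=116
i=5: 60!=116
i=6: 76!=116

Not found, 7 comps


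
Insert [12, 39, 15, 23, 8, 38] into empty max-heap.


Insert 12: [12]
Insert 39: [39, 12]
Insert 15: [39, 12, 15]
Insert 23: [39, 23, 15, 12]
Insert 8: [39, 23, 15, 12, 8]
Insert 38: [39, 23, 38, 12, 8, 15]

Final heap: [39, 23, 38, 12, 8, 15]


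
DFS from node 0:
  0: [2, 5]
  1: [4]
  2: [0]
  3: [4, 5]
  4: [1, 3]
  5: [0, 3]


Visit 0, push [5, 2]
Visit 2, push []
Visit 5, push [3]
Visit 3, push [4]
Visit 4, push [1]
Visit 1, push []

DFS order: [0, 2, 5, 3, 4, 1]


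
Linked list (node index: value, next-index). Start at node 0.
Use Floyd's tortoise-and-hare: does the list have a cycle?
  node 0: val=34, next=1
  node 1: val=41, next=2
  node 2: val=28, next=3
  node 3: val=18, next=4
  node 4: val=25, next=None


Floyd's tortoise (slow, +1) and hare (fast, +2):
  init: slow=0, fast=0
  step 1: slow=1, fast=2
  step 2: slow=2, fast=4
  step 3: fast -> None, no cycle

Cycle: no


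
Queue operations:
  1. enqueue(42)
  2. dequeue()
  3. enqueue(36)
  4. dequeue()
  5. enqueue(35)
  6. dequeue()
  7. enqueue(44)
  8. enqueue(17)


enqueue(42) -> [42]
dequeue()->42, []
enqueue(36) -> [36]
dequeue()->36, []
enqueue(35) -> [35]
dequeue()->35, []
enqueue(44) -> [44]
enqueue(17) -> [44, 17]

Final queue: [44, 17]


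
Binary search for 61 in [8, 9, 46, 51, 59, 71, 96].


Step 1: lo=0, hi=6, mid=3, val=51
Step 2: lo=4, hi=6, mid=5, val=71
Step 3: lo=4, hi=4, mid=4, val=59

Not found


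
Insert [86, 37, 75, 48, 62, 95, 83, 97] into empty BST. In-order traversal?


Insert 86: root
Insert 37: L from 86
Insert 75: L from 86 -> R from 37
Insert 48: L from 86 -> R from 37 -> L from 75
Insert 62: L from 86 -> R from 37 -> L from 75 -> R from 48
Insert 95: R from 86
Insert 83: L from 86 -> R from 37 -> R from 75
Insert 97: R from 86 -> R from 95

In-order: [37, 48, 62, 75, 83, 86, 95, 97]


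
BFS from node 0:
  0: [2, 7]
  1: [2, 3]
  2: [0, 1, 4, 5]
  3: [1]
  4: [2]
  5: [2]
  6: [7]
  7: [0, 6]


Visit 0, enqueue [2, 7]
Visit 2, enqueue [1, 4, 5]
Visit 7, enqueue [6]
Visit 1, enqueue [3]
Visit 4, enqueue []
Visit 5, enqueue []
Visit 6, enqueue []
Visit 3, enqueue []

BFS order: [0, 2, 7, 1, 4, 5, 6, 3]


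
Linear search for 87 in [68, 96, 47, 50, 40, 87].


i=0: 68!=87
i=1: 96!=87
i=2: 47!=87
i=3: 50!=87
i=4: 40!=87
i=5: 87==87 found!

Found at 5, 6 comps


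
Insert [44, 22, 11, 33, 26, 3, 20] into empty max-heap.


Insert 44: [44]
Insert 22: [44, 22]
Insert 11: [44, 22, 11]
Insert 33: [44, 33, 11, 22]
Insert 26: [44, 33, 11, 22, 26]
Insert 3: [44, 33, 11, 22, 26, 3]
Insert 20: [44, 33, 20, 22, 26, 3, 11]

Final heap: [44, 33, 20, 22, 26, 3, 11]


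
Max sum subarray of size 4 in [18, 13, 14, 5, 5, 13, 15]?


[0:4]: 50
[1:5]: 37
[2:6]: 37
[3:7]: 38

Max: 50 at [0:4]


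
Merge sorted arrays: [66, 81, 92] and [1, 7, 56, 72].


Take 1 from B
Take 7 from B
Take 56 from B
Take 66 from A
Take 72 from B

Merged: [1, 7, 56, 66, 72, 81, 92]


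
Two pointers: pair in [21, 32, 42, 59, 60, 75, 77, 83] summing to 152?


lo=0(21)+hi=7(83)=104
lo=1(32)+hi=7(83)=115
lo=2(42)+hi=7(83)=125
lo=3(59)+hi=7(83)=142
lo=4(60)+hi=7(83)=143
lo=5(75)+hi=7(83)=158
lo=5(75)+hi=6(77)=152

Yes: 75+77=152


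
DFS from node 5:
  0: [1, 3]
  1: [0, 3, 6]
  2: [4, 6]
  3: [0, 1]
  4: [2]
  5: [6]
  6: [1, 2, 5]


Visit 5, push [6]
Visit 6, push [2, 1]
Visit 1, push [3, 0]
Visit 0, push [3]
Visit 3, push []
Visit 2, push [4]
Visit 4, push []

DFS order: [5, 6, 1, 0, 3, 2, 4]


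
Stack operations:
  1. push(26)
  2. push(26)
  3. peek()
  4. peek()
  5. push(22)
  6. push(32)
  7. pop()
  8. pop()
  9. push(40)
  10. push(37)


push(26) -> [26]
push(26) -> [26, 26]
peek()->26
peek()->26
push(22) -> [26, 26, 22]
push(32) -> [26, 26, 22, 32]
pop()->32, [26, 26, 22]
pop()->22, [26, 26]
push(40) -> [26, 26, 40]
push(37) -> [26, 26, 40, 37]

Final stack: [26, 26, 40, 37]


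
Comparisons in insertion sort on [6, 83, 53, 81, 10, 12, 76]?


Algorithm: insertion sort
Input: [6, 83, 53, 81, 10, 12, 76]
Sorted: [6, 10, 12, 53, 76, 81, 83]

16


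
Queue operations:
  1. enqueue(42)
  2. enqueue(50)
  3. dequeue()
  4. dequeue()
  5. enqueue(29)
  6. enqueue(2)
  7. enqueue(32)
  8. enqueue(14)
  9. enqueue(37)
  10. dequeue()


enqueue(42) -> [42]
enqueue(50) -> [42, 50]
dequeue()->42, [50]
dequeue()->50, []
enqueue(29) -> [29]
enqueue(2) -> [29, 2]
enqueue(32) -> [29, 2, 32]
enqueue(14) -> [29, 2, 32, 14]
enqueue(37) -> [29, 2, 32, 14, 37]
dequeue()->29, [2, 32, 14, 37]

Final queue: [2, 32, 14, 37]


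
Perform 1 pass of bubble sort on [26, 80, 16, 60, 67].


Initial: [26, 80, 16, 60, 67]
Pass 1: [26, 16, 60, 67, 80] (3 swaps)

After 1 pass: [26, 16, 60, 67, 80]


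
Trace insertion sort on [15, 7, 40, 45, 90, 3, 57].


Initial: [15, 7, 40, 45, 90, 3, 57]
Insert 7: [7, 15, 40, 45, 90, 3, 57]
Insert 40: [7, 15, 40, 45, 90, 3, 57]
Insert 45: [7, 15, 40, 45, 90, 3, 57]
Insert 90: [7, 15, 40, 45, 90, 3, 57]
Insert 3: [3, 7, 15, 40, 45, 90, 57]
Insert 57: [3, 7, 15, 40, 45, 57, 90]

Sorted: [3, 7, 15, 40, 45, 57, 90]


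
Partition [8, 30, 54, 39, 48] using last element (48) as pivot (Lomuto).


Pivot: 48
  8 <= 48: advance i (no swap)
  30 <= 48: advance i (no swap)
  39 <= 48: swap -> [8, 30, 39, 54, 48]
Place pivot at 3: [8, 30, 39, 48, 54]

Partitioned: [8, 30, 39, 48, 54]


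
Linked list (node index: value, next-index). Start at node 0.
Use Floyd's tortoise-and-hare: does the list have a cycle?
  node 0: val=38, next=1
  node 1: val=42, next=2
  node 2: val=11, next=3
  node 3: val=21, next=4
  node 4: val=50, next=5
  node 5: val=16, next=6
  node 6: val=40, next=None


Floyd's tortoise (slow, +1) and hare (fast, +2):
  init: slow=0, fast=0
  step 1: slow=1, fast=2
  step 2: slow=2, fast=4
  step 3: slow=3, fast=6
  step 4: fast -> None, no cycle

Cycle: no


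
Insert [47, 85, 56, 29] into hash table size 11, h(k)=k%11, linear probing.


Insert 47: h=3 -> slot 3
Insert 85: h=8 -> slot 8
Insert 56: h=1 -> slot 1
Insert 29: h=7 -> slot 7

Table: [None, 56, None, 47, None, None, None, 29, 85, None, None]


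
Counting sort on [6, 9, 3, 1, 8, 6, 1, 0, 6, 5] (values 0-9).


Input: [6, 9, 3, 1, 8, 6, 1, 0, 6, 5]
Counts: [1, 2, 0, 1, 0, 1, 3, 0, 1, 1]

Sorted: [0, 1, 1, 3, 5, 6, 6, 6, 8, 9]


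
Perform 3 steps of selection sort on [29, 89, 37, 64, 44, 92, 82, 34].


Initial: [29, 89, 37, 64, 44, 92, 82, 34]
Step 1: min=29 at 0
  Swap: [29, 89, 37, 64, 44, 92, 82, 34]
Step 2: min=34 at 7
  Swap: [29, 34, 37, 64, 44, 92, 82, 89]
Step 3: min=37 at 2
  Swap: [29, 34, 37, 64, 44, 92, 82, 89]

After 3 steps: [29, 34, 37, 64, 44, 92, 82, 89]


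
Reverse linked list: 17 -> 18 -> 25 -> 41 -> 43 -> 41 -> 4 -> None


Step 1: curr=17, set curr.next=prev(None) | reversed so far: 17
Step 2: curr=18, set curr.next=prev(17) | reversed so far: 18 -> 17
Step 3: curr=25, set curr.next=prev(18) | reversed so far: 25 -> 18 -> 17
Step 4: curr=41, set curr.next=prev(25) | reversed so far: 41 -> 25 -> 18 -> 17
Step 5: curr=43, set curr.next=prev(41) | reversed so far: 43 -> 41 -> 25 -> 18 -> 17
Step 6: curr=41, set curr.next=prev(43) | reversed so far: 41 -> 43 -> 41 -> 25 -> 18 -> 17
Step 7: curr=4, set curr.next=prev(41) | reversed so far: 4 -> 41 -> 43 -> 41 -> 25 -> 18 -> 17

4 -> 41 -> 43 -> 41 -> 25 -> 18 -> 17 -> None


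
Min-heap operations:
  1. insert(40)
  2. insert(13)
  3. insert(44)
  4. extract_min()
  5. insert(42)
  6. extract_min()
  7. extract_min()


insert(40) -> [40]
insert(13) -> [13, 40]
insert(44) -> [13, 40, 44]
extract_min()->13, [40, 44]
insert(42) -> [40, 44, 42]
extract_min()->40, [42, 44]
extract_min()->42, [44]

Final heap: [44]


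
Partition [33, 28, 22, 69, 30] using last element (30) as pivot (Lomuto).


Pivot: 30
  28 <= 30: swap -> [28, 33, 22, 69, 30]
  22 <= 30: swap -> [28, 22, 33, 69, 30]
Place pivot at 2: [28, 22, 30, 69, 33]

Partitioned: [28, 22, 30, 69, 33]


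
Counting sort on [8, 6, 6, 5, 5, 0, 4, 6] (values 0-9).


Input: [8, 6, 6, 5, 5, 0, 4, 6]
Counts: [1, 0, 0, 0, 1, 2, 3, 0, 1, 0]

Sorted: [0, 4, 5, 5, 6, 6, 6, 8]


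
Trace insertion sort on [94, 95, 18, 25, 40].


Initial: [94, 95, 18, 25, 40]
Insert 95: [94, 95, 18, 25, 40]
Insert 18: [18, 94, 95, 25, 40]
Insert 25: [18, 25, 94, 95, 40]
Insert 40: [18, 25, 40, 94, 95]

Sorted: [18, 25, 40, 94, 95]


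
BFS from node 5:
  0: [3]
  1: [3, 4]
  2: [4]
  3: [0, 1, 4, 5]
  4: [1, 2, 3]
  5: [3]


Visit 5, enqueue [3]
Visit 3, enqueue [0, 1, 4]
Visit 0, enqueue []
Visit 1, enqueue []
Visit 4, enqueue [2]
Visit 2, enqueue []

BFS order: [5, 3, 0, 1, 4, 2]


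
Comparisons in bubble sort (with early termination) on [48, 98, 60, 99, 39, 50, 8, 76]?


Algorithm: bubble sort (with early termination)
Input: [48, 98, 60, 99, 39, 50, 8, 76]
Sorted: [8, 39, 48, 50, 60, 76, 98, 99]

28


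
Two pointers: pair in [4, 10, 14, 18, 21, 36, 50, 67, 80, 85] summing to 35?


lo=0(4)+hi=9(85)=89
lo=0(4)+hi=8(80)=84
lo=0(4)+hi=7(67)=71
lo=0(4)+hi=6(50)=54
lo=0(4)+hi=5(36)=40
lo=0(4)+hi=4(21)=25
lo=1(10)+hi=4(21)=31
lo=2(14)+hi=4(21)=35

Yes: 14+21=35


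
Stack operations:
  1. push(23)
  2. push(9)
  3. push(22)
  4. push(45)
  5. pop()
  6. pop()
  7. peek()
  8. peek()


push(23) -> [23]
push(9) -> [23, 9]
push(22) -> [23, 9, 22]
push(45) -> [23, 9, 22, 45]
pop()->45, [23, 9, 22]
pop()->22, [23, 9]
peek()->9
peek()->9

Final stack: [23, 9]


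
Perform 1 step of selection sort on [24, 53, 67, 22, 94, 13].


Initial: [24, 53, 67, 22, 94, 13]
Step 1: min=13 at 5
  Swap: [13, 53, 67, 22, 94, 24]

After 1 step: [13, 53, 67, 22, 94, 24]


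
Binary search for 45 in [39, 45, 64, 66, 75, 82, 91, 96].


Step 1: lo=0, hi=7, mid=3, val=66
Step 2: lo=0, hi=2, mid=1, val=45

Found at index 1


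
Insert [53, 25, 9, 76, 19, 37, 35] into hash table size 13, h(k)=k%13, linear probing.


Insert 53: h=1 -> slot 1
Insert 25: h=12 -> slot 12
Insert 9: h=9 -> slot 9
Insert 76: h=11 -> slot 11
Insert 19: h=6 -> slot 6
Insert 37: h=11, 2 probes -> slot 0
Insert 35: h=9, 1 probes -> slot 10

Table: [37, 53, None, None, None, None, 19, None, None, 9, 35, 76, 25]


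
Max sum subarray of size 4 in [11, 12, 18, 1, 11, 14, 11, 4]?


[0:4]: 42
[1:5]: 42
[2:6]: 44
[3:7]: 37
[4:8]: 40

Max: 44 at [2:6]


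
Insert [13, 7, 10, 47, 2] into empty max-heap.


Insert 13: [13]
Insert 7: [13, 7]
Insert 10: [13, 7, 10]
Insert 47: [47, 13, 10, 7]
Insert 2: [47, 13, 10, 7, 2]

Final heap: [47, 13, 10, 7, 2]


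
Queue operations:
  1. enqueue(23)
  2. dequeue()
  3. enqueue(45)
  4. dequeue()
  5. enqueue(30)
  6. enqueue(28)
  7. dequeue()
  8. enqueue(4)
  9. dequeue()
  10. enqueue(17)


enqueue(23) -> [23]
dequeue()->23, []
enqueue(45) -> [45]
dequeue()->45, []
enqueue(30) -> [30]
enqueue(28) -> [30, 28]
dequeue()->30, [28]
enqueue(4) -> [28, 4]
dequeue()->28, [4]
enqueue(17) -> [4, 17]

Final queue: [4, 17]


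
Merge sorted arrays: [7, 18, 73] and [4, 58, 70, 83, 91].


Take 4 from B
Take 7 from A
Take 18 from A
Take 58 from B
Take 70 from B
Take 73 from A

Merged: [4, 7, 18, 58, 70, 73, 83, 91]


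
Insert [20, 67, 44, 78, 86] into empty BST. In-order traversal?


Insert 20: root
Insert 67: R from 20
Insert 44: R from 20 -> L from 67
Insert 78: R from 20 -> R from 67
Insert 86: R from 20 -> R from 67 -> R from 78

In-order: [20, 44, 67, 78, 86]


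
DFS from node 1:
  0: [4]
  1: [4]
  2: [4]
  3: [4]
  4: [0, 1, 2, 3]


Visit 1, push [4]
Visit 4, push [3, 2, 0]
Visit 0, push []
Visit 2, push []
Visit 3, push []

DFS order: [1, 4, 0, 2, 3]


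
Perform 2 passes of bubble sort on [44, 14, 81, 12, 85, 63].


Initial: [44, 14, 81, 12, 85, 63]
Pass 1: [14, 44, 12, 81, 63, 85] (3 swaps)
Pass 2: [14, 12, 44, 63, 81, 85] (2 swaps)

After 2 passes: [14, 12, 44, 63, 81, 85]


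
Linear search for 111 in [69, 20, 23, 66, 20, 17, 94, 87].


i=0: 69!=111
i=1: 20!=111
i=2: 23!=111
i=3: 66!=111
i=4: 20!=111
i=5: 17!=111
i=6: 94!=111
i=7: 87!=111

Not found, 8 comps


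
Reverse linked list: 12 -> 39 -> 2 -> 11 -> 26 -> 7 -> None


Step 1: curr=12, set curr.next=prev(None) | reversed so far: 12
Step 2: curr=39, set curr.next=prev(12) | reversed so far: 39 -> 12
Step 3: curr=2, set curr.next=prev(39) | reversed so far: 2 -> 39 -> 12
Step 4: curr=11, set curr.next=prev(2) | reversed so far: 11 -> 2 -> 39 -> 12
Step 5: curr=26, set curr.next=prev(11) | reversed so far: 26 -> 11 -> 2 -> 39 -> 12
Step 6: curr=7, set curr.next=prev(26) | reversed so far: 7 -> 26 -> 11 -> 2 -> 39 -> 12

7 -> 26 -> 11 -> 2 -> 39 -> 12 -> None


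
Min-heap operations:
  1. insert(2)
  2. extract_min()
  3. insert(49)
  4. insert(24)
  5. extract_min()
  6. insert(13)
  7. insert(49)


insert(2) -> [2]
extract_min()->2, []
insert(49) -> [49]
insert(24) -> [24, 49]
extract_min()->24, [49]
insert(13) -> [13, 49]
insert(49) -> [13, 49, 49]

Final heap: [13, 49, 49]


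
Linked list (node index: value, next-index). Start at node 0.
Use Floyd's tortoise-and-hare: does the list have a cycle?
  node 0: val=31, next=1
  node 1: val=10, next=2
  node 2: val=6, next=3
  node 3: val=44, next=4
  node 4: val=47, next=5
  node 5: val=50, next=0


Floyd's tortoise (slow, +1) and hare (fast, +2):
  init: slow=0, fast=0
  step 1: slow=1, fast=2
  step 2: slow=2, fast=4
  step 3: slow=3, fast=0
  step 4: slow=4, fast=2
  step 5: slow=5, fast=4
  step 6: slow=0, fast=0
  slow == fast at node 0: cycle detected

Cycle: yes


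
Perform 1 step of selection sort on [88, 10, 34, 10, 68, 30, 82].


Initial: [88, 10, 34, 10, 68, 30, 82]
Step 1: min=10 at 1
  Swap: [10, 88, 34, 10, 68, 30, 82]

After 1 step: [10, 88, 34, 10, 68, 30, 82]


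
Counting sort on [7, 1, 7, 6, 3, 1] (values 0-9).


Input: [7, 1, 7, 6, 3, 1]
Counts: [0, 2, 0, 1, 0, 0, 1, 2, 0, 0]

Sorted: [1, 1, 3, 6, 7, 7]


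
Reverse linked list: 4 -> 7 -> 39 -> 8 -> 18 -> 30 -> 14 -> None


Step 1: curr=4, set curr.next=prev(None) | reversed so far: 4
Step 2: curr=7, set curr.next=prev(4) | reversed so far: 7 -> 4
Step 3: curr=39, set curr.next=prev(7) | reversed so far: 39 -> 7 -> 4
Step 4: curr=8, set curr.next=prev(39) | reversed so far: 8 -> 39 -> 7 -> 4
Step 5: curr=18, set curr.next=prev(8) | reversed so far: 18 -> 8 -> 39 -> 7 -> 4
Step 6: curr=30, set curr.next=prev(18) | reversed so far: 30 -> 18 -> 8 -> 39 -> 7 -> 4
Step 7: curr=14, set curr.next=prev(30) | reversed so far: 14 -> 30 -> 18 -> 8 -> 39 -> 7 -> 4

14 -> 30 -> 18 -> 8 -> 39 -> 7 -> 4 -> None


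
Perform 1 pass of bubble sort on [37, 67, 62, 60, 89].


Initial: [37, 67, 62, 60, 89]
Pass 1: [37, 62, 60, 67, 89] (2 swaps)

After 1 pass: [37, 62, 60, 67, 89]


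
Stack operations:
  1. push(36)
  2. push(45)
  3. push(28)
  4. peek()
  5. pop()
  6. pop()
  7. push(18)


push(36) -> [36]
push(45) -> [36, 45]
push(28) -> [36, 45, 28]
peek()->28
pop()->28, [36, 45]
pop()->45, [36]
push(18) -> [36, 18]

Final stack: [36, 18]


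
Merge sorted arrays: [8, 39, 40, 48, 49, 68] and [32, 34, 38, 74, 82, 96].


Take 8 from A
Take 32 from B
Take 34 from B
Take 38 from B
Take 39 from A
Take 40 from A
Take 48 from A
Take 49 from A
Take 68 from A

Merged: [8, 32, 34, 38, 39, 40, 48, 49, 68, 74, 82, 96]


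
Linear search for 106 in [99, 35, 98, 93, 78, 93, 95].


i=0: 99!=106
i=1: 35!=106
i=2: 98!=106
i=3: 93!=106
i=4: 78!=106
i=5: 93!=106
i=6: 95!=106

Not found, 7 comps


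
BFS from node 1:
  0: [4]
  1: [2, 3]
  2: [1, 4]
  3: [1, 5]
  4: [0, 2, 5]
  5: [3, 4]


Visit 1, enqueue [2, 3]
Visit 2, enqueue [4]
Visit 3, enqueue [5]
Visit 4, enqueue [0]
Visit 5, enqueue []
Visit 0, enqueue []

BFS order: [1, 2, 3, 4, 5, 0]


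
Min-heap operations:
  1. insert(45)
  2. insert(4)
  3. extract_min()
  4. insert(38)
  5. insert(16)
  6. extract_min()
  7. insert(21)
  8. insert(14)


insert(45) -> [45]
insert(4) -> [4, 45]
extract_min()->4, [45]
insert(38) -> [38, 45]
insert(16) -> [16, 45, 38]
extract_min()->16, [38, 45]
insert(21) -> [21, 45, 38]
insert(14) -> [14, 21, 38, 45]

Final heap: [14, 21, 38, 45]


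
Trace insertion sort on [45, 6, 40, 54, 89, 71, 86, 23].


Initial: [45, 6, 40, 54, 89, 71, 86, 23]
Insert 6: [6, 45, 40, 54, 89, 71, 86, 23]
Insert 40: [6, 40, 45, 54, 89, 71, 86, 23]
Insert 54: [6, 40, 45, 54, 89, 71, 86, 23]
Insert 89: [6, 40, 45, 54, 89, 71, 86, 23]
Insert 71: [6, 40, 45, 54, 71, 89, 86, 23]
Insert 86: [6, 40, 45, 54, 71, 86, 89, 23]
Insert 23: [6, 23, 40, 45, 54, 71, 86, 89]

Sorted: [6, 23, 40, 45, 54, 71, 86, 89]


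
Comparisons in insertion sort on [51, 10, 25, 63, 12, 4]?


Algorithm: insertion sort
Input: [51, 10, 25, 63, 12, 4]
Sorted: [4, 10, 12, 25, 51, 63]

13


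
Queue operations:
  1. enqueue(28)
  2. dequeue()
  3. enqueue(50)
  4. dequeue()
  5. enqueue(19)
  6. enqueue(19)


enqueue(28) -> [28]
dequeue()->28, []
enqueue(50) -> [50]
dequeue()->50, []
enqueue(19) -> [19]
enqueue(19) -> [19, 19]

Final queue: [19, 19]


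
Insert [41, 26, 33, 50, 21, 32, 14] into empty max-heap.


Insert 41: [41]
Insert 26: [41, 26]
Insert 33: [41, 26, 33]
Insert 50: [50, 41, 33, 26]
Insert 21: [50, 41, 33, 26, 21]
Insert 32: [50, 41, 33, 26, 21, 32]
Insert 14: [50, 41, 33, 26, 21, 32, 14]

Final heap: [50, 41, 33, 26, 21, 32, 14]


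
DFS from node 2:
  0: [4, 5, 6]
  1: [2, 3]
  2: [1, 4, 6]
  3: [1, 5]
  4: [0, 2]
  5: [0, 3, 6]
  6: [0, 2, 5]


Visit 2, push [6, 4, 1]
Visit 1, push [3]
Visit 3, push [5]
Visit 5, push [6, 0]
Visit 0, push [6, 4]
Visit 4, push []
Visit 6, push []

DFS order: [2, 1, 3, 5, 0, 4, 6]


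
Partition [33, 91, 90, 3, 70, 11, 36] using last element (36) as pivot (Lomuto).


Pivot: 36
  33 <= 36: advance i (no swap)
  3 <= 36: swap -> [33, 3, 90, 91, 70, 11, 36]
  11 <= 36: swap -> [33, 3, 11, 91, 70, 90, 36]
Place pivot at 3: [33, 3, 11, 36, 70, 90, 91]

Partitioned: [33, 3, 11, 36, 70, 90, 91]


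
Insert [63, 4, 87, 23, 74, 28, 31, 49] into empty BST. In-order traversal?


Insert 63: root
Insert 4: L from 63
Insert 87: R from 63
Insert 23: L from 63 -> R from 4
Insert 74: R from 63 -> L from 87
Insert 28: L from 63 -> R from 4 -> R from 23
Insert 31: L from 63 -> R from 4 -> R from 23 -> R from 28
Insert 49: L from 63 -> R from 4 -> R from 23 -> R from 28 -> R from 31

In-order: [4, 23, 28, 31, 49, 63, 74, 87]


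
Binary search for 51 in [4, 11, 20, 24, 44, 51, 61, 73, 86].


Step 1: lo=0, hi=8, mid=4, val=44
Step 2: lo=5, hi=8, mid=6, val=61
Step 3: lo=5, hi=5, mid=5, val=51

Found at index 5


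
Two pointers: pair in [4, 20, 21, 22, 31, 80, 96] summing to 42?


lo=0(4)+hi=6(96)=100
lo=0(4)+hi=5(80)=84
lo=0(4)+hi=4(31)=35
lo=1(20)+hi=4(31)=51
lo=1(20)+hi=3(22)=42

Yes: 20+22=42


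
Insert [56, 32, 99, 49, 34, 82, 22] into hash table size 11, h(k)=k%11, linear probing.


Insert 56: h=1 -> slot 1
Insert 32: h=10 -> slot 10
Insert 99: h=0 -> slot 0
Insert 49: h=5 -> slot 5
Insert 34: h=1, 1 probes -> slot 2
Insert 82: h=5, 1 probes -> slot 6
Insert 22: h=0, 3 probes -> slot 3

Table: [99, 56, 34, 22, None, 49, 82, None, None, None, 32]


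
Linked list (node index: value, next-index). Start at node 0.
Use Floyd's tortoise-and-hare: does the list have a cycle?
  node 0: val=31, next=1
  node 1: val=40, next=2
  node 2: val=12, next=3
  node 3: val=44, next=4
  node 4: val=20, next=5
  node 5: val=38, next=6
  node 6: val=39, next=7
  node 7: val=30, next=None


Floyd's tortoise (slow, +1) and hare (fast, +2):
  init: slow=0, fast=0
  step 1: slow=1, fast=2
  step 2: slow=2, fast=4
  step 3: slow=3, fast=6
  step 4: fast 6->7->None, no cycle

Cycle: no


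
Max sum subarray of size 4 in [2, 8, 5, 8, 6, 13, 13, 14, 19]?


[0:4]: 23
[1:5]: 27
[2:6]: 32
[3:7]: 40
[4:8]: 46
[5:9]: 59

Max: 59 at [5:9]


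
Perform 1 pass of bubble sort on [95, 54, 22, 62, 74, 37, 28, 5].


Initial: [95, 54, 22, 62, 74, 37, 28, 5]
Pass 1: [54, 22, 62, 74, 37, 28, 5, 95] (7 swaps)

After 1 pass: [54, 22, 62, 74, 37, 28, 5, 95]


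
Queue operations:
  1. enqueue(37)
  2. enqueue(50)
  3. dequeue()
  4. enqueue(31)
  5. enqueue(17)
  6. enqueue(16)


enqueue(37) -> [37]
enqueue(50) -> [37, 50]
dequeue()->37, [50]
enqueue(31) -> [50, 31]
enqueue(17) -> [50, 31, 17]
enqueue(16) -> [50, 31, 17, 16]

Final queue: [50, 31, 17, 16]


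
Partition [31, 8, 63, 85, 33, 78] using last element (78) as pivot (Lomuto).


Pivot: 78
  31 <= 78: advance i (no swap)
  8 <= 78: advance i (no swap)
  63 <= 78: advance i (no swap)
  33 <= 78: swap -> [31, 8, 63, 33, 85, 78]
Place pivot at 4: [31, 8, 63, 33, 78, 85]

Partitioned: [31, 8, 63, 33, 78, 85]


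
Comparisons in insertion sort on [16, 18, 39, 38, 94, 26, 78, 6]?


Algorithm: insertion sort
Input: [16, 18, 39, 38, 94, 26, 78, 6]
Sorted: [6, 16, 18, 26, 38, 39, 78, 94]

18


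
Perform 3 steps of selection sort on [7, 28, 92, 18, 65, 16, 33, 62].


Initial: [7, 28, 92, 18, 65, 16, 33, 62]
Step 1: min=7 at 0
  Swap: [7, 28, 92, 18, 65, 16, 33, 62]
Step 2: min=16 at 5
  Swap: [7, 16, 92, 18, 65, 28, 33, 62]
Step 3: min=18 at 3
  Swap: [7, 16, 18, 92, 65, 28, 33, 62]

After 3 steps: [7, 16, 18, 92, 65, 28, 33, 62]


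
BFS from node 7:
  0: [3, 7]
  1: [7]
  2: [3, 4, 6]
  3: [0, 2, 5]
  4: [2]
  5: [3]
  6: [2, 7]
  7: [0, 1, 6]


Visit 7, enqueue [0, 1, 6]
Visit 0, enqueue [3]
Visit 1, enqueue []
Visit 6, enqueue [2]
Visit 3, enqueue [5]
Visit 2, enqueue [4]
Visit 5, enqueue []
Visit 4, enqueue []

BFS order: [7, 0, 1, 6, 3, 2, 5, 4]


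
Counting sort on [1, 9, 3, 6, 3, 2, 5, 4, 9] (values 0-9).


Input: [1, 9, 3, 6, 3, 2, 5, 4, 9]
Counts: [0, 1, 1, 2, 1, 1, 1, 0, 0, 2]

Sorted: [1, 2, 3, 3, 4, 5, 6, 9, 9]


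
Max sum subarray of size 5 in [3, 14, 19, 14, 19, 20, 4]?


[0:5]: 69
[1:6]: 86
[2:7]: 76

Max: 86 at [1:6]


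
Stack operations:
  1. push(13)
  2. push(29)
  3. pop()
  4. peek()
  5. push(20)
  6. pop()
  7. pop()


push(13) -> [13]
push(29) -> [13, 29]
pop()->29, [13]
peek()->13
push(20) -> [13, 20]
pop()->20, [13]
pop()->13, []

Final stack: []


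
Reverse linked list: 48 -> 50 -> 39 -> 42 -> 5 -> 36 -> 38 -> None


Step 1: curr=48, set curr.next=prev(None) | reversed so far: 48
Step 2: curr=50, set curr.next=prev(48) | reversed so far: 50 -> 48
Step 3: curr=39, set curr.next=prev(50) | reversed so far: 39 -> 50 -> 48
Step 4: curr=42, set curr.next=prev(39) | reversed so far: 42 -> 39 -> 50 -> 48
Step 5: curr=5, set curr.next=prev(42) | reversed so far: 5 -> 42 -> 39 -> 50 -> 48
Step 6: curr=36, set curr.next=prev(5) | reversed so far: 36 -> 5 -> 42 -> 39 -> 50 -> 48
Step 7: curr=38, set curr.next=prev(36) | reversed so far: 38 -> 36 -> 5 -> 42 -> 39 -> 50 -> 48

38 -> 36 -> 5 -> 42 -> 39 -> 50 -> 48 -> None


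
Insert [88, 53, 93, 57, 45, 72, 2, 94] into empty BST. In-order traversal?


Insert 88: root
Insert 53: L from 88
Insert 93: R from 88
Insert 57: L from 88 -> R from 53
Insert 45: L from 88 -> L from 53
Insert 72: L from 88 -> R from 53 -> R from 57
Insert 2: L from 88 -> L from 53 -> L from 45
Insert 94: R from 88 -> R from 93

In-order: [2, 45, 53, 57, 72, 88, 93, 94]


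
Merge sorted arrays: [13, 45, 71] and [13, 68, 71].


Take 13 from A
Take 13 from B
Take 45 from A
Take 68 from B
Take 71 from A

Merged: [13, 13, 45, 68, 71, 71]


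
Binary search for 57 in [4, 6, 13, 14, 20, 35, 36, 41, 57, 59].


Step 1: lo=0, hi=9, mid=4, val=20
Step 2: lo=5, hi=9, mid=7, val=41
Step 3: lo=8, hi=9, mid=8, val=57

Found at index 8


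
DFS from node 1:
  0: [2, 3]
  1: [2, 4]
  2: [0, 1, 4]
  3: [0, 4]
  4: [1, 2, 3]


Visit 1, push [4, 2]
Visit 2, push [4, 0]
Visit 0, push [3]
Visit 3, push [4]
Visit 4, push []

DFS order: [1, 2, 0, 3, 4]


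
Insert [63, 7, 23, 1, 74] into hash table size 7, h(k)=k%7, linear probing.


Insert 63: h=0 -> slot 0
Insert 7: h=0, 1 probes -> slot 1
Insert 23: h=2 -> slot 2
Insert 1: h=1, 2 probes -> slot 3
Insert 74: h=4 -> slot 4

Table: [63, 7, 23, 1, 74, None, None]


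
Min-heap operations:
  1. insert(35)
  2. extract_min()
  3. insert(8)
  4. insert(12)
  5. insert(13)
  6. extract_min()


insert(35) -> [35]
extract_min()->35, []
insert(8) -> [8]
insert(12) -> [8, 12]
insert(13) -> [8, 12, 13]
extract_min()->8, [12, 13]

Final heap: [12, 13]


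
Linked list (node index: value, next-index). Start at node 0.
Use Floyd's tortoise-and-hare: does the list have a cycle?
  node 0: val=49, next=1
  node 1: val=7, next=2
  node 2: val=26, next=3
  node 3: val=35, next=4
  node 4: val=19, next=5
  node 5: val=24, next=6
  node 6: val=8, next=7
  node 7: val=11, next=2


Floyd's tortoise (slow, +1) and hare (fast, +2):
  init: slow=0, fast=0
  step 1: slow=1, fast=2
  step 2: slow=2, fast=4
  step 3: slow=3, fast=6
  step 4: slow=4, fast=2
  step 5: slow=5, fast=4
  step 6: slow=6, fast=6
  slow == fast at node 6: cycle detected

Cycle: yes
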